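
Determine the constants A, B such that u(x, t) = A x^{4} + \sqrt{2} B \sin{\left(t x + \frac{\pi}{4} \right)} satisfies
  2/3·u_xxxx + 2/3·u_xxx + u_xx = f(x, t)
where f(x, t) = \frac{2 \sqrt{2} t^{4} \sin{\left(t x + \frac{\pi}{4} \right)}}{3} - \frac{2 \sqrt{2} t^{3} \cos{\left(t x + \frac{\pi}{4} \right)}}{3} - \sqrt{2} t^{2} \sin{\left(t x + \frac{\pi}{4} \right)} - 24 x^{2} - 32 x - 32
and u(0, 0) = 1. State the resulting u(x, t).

Substitute the ansatz u = A x^{4} + \sqrt{2} B \sin{\left(t x + \frac{\pi}{4} \right)} into the left-hand side.
Derivatives of the ansatz:
  u_xxxx = 24 A + \sqrt{2} B t^{4} \sin{\left(t x + \frac{\pi}{4} \right)}
  u_xxx = 24 A x - \sqrt{2} B t^{3} \cos{\left(t x + \frac{\pi}{4} \right)}
  u_xx = 12 A x^{2} - \sqrt{2} B t^{2} \sin{\left(t x + \frac{\pi}{4} \right)}
Term by term:
  2/3·u_xxxx = 16 A + \frac{2 \sqrt{2} B t^{4} \sin{\left(t x + \frac{\pi}{4} \right)}}{3}
  2/3·u_xxx = 16 A x - \frac{2 \sqrt{2} B t^{3} \cos{\left(t x + \frac{\pi}{4} \right)}}{3}
  u_xx = 12 A x^{2} - \sqrt{2} B t^{2} \sin{\left(t x + \frac{\pi}{4} \right)}
So the left-hand side equals
  12 A x^{2} + 16 A x + 16 A + \frac{2 \sqrt{2} B t^{4} \sin{\left(t x + \frac{\pi}{4} \right)}}{3} - \frac{2 \sqrt{2} B t^{3} \cos{\left(t x + \frac{\pi}{4} \right)}}{3} - \sqrt{2} B t^{2} \sin{\left(t x + \frac{\pi}{4} \right)}
This must equal f(x, t) = \frac{2 \sqrt{2} t^{4} \sin{\left(t x + \frac{\pi}{4} \right)}}{3} - \frac{2 \sqrt{2} t^{3} \cos{\left(t x + \frac{\pi}{4} \right)}}{3} - \sqrt{2} t^{2} \sin{\left(t x + \frac{\pi}{4} \right)} - 24 x^{2} - 32 x - 32 identically.
Matching coefficients of the independent functions:
  [constant term, x]:  16 A = -32
  [x^{2}]:  12 A = -24
  [\sqrt{2} t^{2} \sin{\left(t x + \frac{\pi}{4} \right)}]:  - B = -1
  [\sqrt{2} t^{3} \cos{\left(t x + \frac{\pi}{4} \right)}]:  - \frac{2 B}{3} = - \frac{2}{3}
  [\sqrt{2} t^{4} \sin{\left(t x + \frac{\pi}{4} \right)}]:  \frac{2 B}{3} = \frac{2}{3}
Solving: A = -2, B = 1.
Check against the point condition:
  u(0, 0) = 1  ⟹  B = 1  ✓
Hence u(x, t) = - 2 x^{4} + \sqrt{2} \sin{\left(t x + \frac{\pi}{4} \right)}.

Answer: u(x, t) = - 2 x^{4} + \sqrt{2} \sin{\left(t x + \frac{\pi}{4} \right)}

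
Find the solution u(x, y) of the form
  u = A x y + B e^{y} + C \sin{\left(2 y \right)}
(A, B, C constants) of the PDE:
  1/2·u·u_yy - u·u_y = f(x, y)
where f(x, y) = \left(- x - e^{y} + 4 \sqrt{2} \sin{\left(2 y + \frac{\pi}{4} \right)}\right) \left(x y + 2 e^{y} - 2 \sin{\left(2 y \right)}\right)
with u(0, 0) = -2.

Answer: u(x, y) = - x y - 2 e^{y} + 2 \sin{\left(2 y \right)}

Derivation:
Substitute the ansatz u = A x y + B e^{y} + C \sin{\left(2 y \right)} into the left-hand side.
Derivatives of the ansatz:
  u_yy = B e^{y} - 4 C \sin{\left(2 y \right)}
  u_y = A x + B e^{y} + 2 C \cos{\left(2 y \right)}
Term by term:
  1/2·u·u_yy = \frac{A B x y e^{y}}{2} - 2 A C x y \sin{\left(2 y \right)} + \frac{B^{2} e^{2 y}}{2} - \frac{3 B C e^{y} \sin{\left(2 y \right)}}{2} - 2 C^{2} \sin^{2}{\left(2 y \right)}
  -u·u_y = - A^{2} x^{2} y - A B x y e^{y} - A B x e^{y} - 2 A C x y \cos{\left(2 y \right)} - A C x \sin{\left(2 y \right)} - B^{2} e^{2 y} - B C e^{y} \sin{\left(2 y \right)} - 2 B C e^{y} \cos{\left(2 y \right)} - 2 C^{2} \sin{\left(2 y \right)} \cos{\left(2 y \right)}
So the left-hand side equals
  - A^{2} x^{2} y - \frac{A B x y e^{y}}{2} - A B x e^{y} - 2 A C x y \sin{\left(2 y \right)} - 2 A C x y \cos{\left(2 y \right)} - A C x \sin{\left(2 y \right)} - \frac{B^{2} e^{2 y}}{2} - \frac{5 B C e^{y} \sin{\left(2 y \right)}}{2} - 2 B C e^{y} \cos{\left(2 y \right)} - 2 C^{2} \sin^{2}{\left(2 y \right)} - 2 C^{2} \sin{\left(2 y \right)} \cos{\left(2 y \right)}
This must equal f(x, y) identically; expanded, f = - x^{2} y - x y e^{y} + 4 x y \sin{\left(2 y \right)} + 4 x y \cos{\left(2 y \right)} - 2 x e^{y} + 2 x \sin{\left(2 y \right)} - 2 e^{2 y} + 10 e^{y} \sin{\left(2 y \right)} + 8 e^{y} \cos{\left(2 y \right)} - 8 \sin^{2}{\left(2 y \right)} - 8 \sin{\left(2 y \right)} \cos{\left(2 y \right)}.
Matching coefficients of the independent functions:
  [x e^{y}]:  - A B = -2
  [x \sin{\left(2 y \right)}]:  - A C = 2
  [x^{2} y]:  - A^{2} = -1
  [e^{y} \sin{\left(2 y \right)}]:  - \frac{5 B C}{2} = 10
  [e^{y} \cos{\left(2 y \right)}]:  - 2 B C = 8
  [\sin{\left(2 y \right)} \cos{\left(2 y \right)}, \sin^{2}{\left(2 y \right)}]:  - 2 C^{2} = -8
  [x y e^{y}]:  - \frac{A B}{2} = -1
  [x y \sin{\left(2 y \right)}, x y \cos{\left(2 y \right)}]:  - 2 A C = 4
  [e^{2 y}]:  - \frac{B^{2}}{2} = -2
These equations allow (A, B, C) = (-1, -2, 2) or (1, 2, -2).
Impose the point condition(s):
  u(0, 0) = -2  ⟹  B = -2
Only A = -1, B = -2, C = 2 satisfies everything.
Hence u(x, y) = - x y - 2 e^{y} + 2 \sin{\left(2 y \right)}.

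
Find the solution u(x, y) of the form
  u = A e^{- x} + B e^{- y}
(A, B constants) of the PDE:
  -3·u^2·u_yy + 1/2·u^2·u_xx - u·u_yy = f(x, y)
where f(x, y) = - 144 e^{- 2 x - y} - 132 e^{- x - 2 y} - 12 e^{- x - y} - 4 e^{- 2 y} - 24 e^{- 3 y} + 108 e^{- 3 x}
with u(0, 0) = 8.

Substitute the ansatz u = A e^{- x} + B e^{- y} into the left-hand side.
Derivatives of the ansatz:
  u_yy = B e^{- y}
  u_xx = A e^{- x}
Term by term:
  -3·u^2·u_yy = - 3 A^{2} B e^{- 2 x} e^{- y} - 6 A B^{2} e^{- x} e^{- 2 y} - 3 B^{3} e^{- 3 y}
  1/2·u^2·u_xx = \frac{A^{3} e^{- 3 x}}{2} + A^{2} B e^{- 2 x} e^{- y} + \frac{A B^{2} e^{- x} e^{- 2 y}}{2}
  -u·u_yy = - A B e^{- x} e^{- y} - B^{2} e^{- 2 y}
So the left-hand side equals
  \frac{A^{3} e^{- 3 x}}{2} - 2 A^{2} B e^{- 2 x} e^{- y} - \frac{11 A B^{2} e^{- x} e^{- 2 y}}{2} - A B e^{- x} e^{- y} - 3 B^{3} e^{- 3 y} - B^{2} e^{- 2 y}
This must equal f(x, y) identically; expanded, f = - 4 e^{- 2 y} - 24 e^{- 3 y} - 12 e^{- x} e^{- y} - 132 e^{- x} e^{- 2 y} - 144 e^{- 2 x} e^{- y} + 108 e^{- 3 x}.
Matching coefficients of the independent functions:
  [e^{- 2 x} e^{- y}]:  - 2 A^{2} B = -144
  [e^{- x} e^{- 2 y}]:  - \frac{11 A B^{2}}{2} = -132
  [e^{- x} e^{- y}]:  - A B = -12
  [e^{- 3 x}]:  \frac{A^{3}}{2} = 108
  [e^{- 3 y}]:  - 3 B^{3} = -24
  [e^{- 2 y}]:  - B^{2} = -4
Solving: A = 6, B = 2.
Check against the point condition:
  u(0, 0) = 8  ⟹  A + B = 8  ✓
Hence u(x, y) = 2 e^{- y} + 6 e^{- x}.

Answer: u(x, y) = 2 e^{- y} + 6 e^{- x}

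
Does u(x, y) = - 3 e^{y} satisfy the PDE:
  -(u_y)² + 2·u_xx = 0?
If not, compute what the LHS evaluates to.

Evaluate each term of the left-hand side for u = - 3 e^{y}.
Derivatives:
  u_y = - 3 e^{y}
  u_xx = 0
Terms:
  -(u_y)² = - 9 e^{2 y}
  2·u_xx = 0
Sum: LHS = - 9 e^{2 y}
Given right-hand side: 0. Difference LHS − RHS = - 9 e^{2 y} ≠ 0, so u is not a solution.

Answer: No, the LHS evaluates to - 9 e^{2 y}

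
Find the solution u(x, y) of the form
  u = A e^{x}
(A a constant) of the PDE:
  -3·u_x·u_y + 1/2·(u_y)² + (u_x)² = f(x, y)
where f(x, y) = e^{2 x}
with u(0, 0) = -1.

Substitute the ansatz u = A e^{x} into the left-hand side.
Derivatives of the ansatz:
  u_x = A e^{x}
  u_y = 0
Term by term:
  -3·u_x·u_y = 0
  1/2·(u_y)² = 0
  (u_x)² = A^{2} e^{2 x}
So the left-hand side equals
  A^{2} e^{2 x}
This must equal f(x, y) = e^{2 x} identically.
Matching coefficients of the independent functions:
  [e^{2 x}]:  A^{2} = 1
These equations allow (A) = (-1) or (1).
Impose the point condition(s):
  u(0, 0) = -1  ⟹  A = -1
Only A = -1 satisfies everything.
Hence u(x, y) = - e^{x}.

Answer: u(x, y) = - e^{x}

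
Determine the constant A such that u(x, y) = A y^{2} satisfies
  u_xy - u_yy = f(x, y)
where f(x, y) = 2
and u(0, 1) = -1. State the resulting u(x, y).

Substitute the ansatz u = A y^{2} into the left-hand side.
Derivatives of the ansatz:
  u_xy = 0
  u_yy = 2 A
Term by term:
  u_xy = 0
  -u_yy = - 2 A
So the left-hand side equals
  - 2 A
This must equal f(x, y) = 2 identically.
Matching coefficients of the independent functions:
  [constant term]:  - 2 A = 2
Solving: A = -1.
Check against the point condition:
  u(0, 1) = -1  ⟹  A = -1  ✓
Hence u(x, y) = - y^{2}.

Answer: u(x, y) = - y^{2}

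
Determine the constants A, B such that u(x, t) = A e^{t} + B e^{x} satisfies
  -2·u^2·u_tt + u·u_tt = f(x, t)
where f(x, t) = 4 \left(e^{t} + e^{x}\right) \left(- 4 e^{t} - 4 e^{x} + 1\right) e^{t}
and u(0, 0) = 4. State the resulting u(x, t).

Substitute the ansatz u = A e^{t} + B e^{x} into the left-hand side.
Derivatives of the ansatz:
  u_tt = A e^{t}
Term by term:
  -2·u^2·u_tt = - 2 A^{3} e^{3 t} - 4 A^{2} B e^{2 t} e^{x} - 2 A B^{2} e^{t} e^{2 x}
  u·u_tt = A^{2} e^{2 t} + A B e^{t} e^{x}
So the left-hand side equals
  - 2 A^{3} e^{3 t} - 4 A^{2} B e^{2 t} e^{x} + A^{2} e^{2 t} - 2 A B^{2} e^{t} e^{2 x} + A B e^{t} e^{x}
This must equal f(x, t) identically; expanded, f = - 16 e^{3 t} - 32 e^{2 t} e^{x} + 4 e^{2 t} - 16 e^{t} e^{2 x} + 4 e^{t} e^{x}.
Matching coefficients of the independent functions:
  [e^{t} e^{x}]:  A B = 4
  [e^{t} e^{2 x}]:  - 2 A B^{2} = -16
  [e^{2 t} e^{x}]:  - 4 A^{2} B = -32
  [e^{2 t}]:  A^{2} = 4
  [e^{3 t}]:  - 2 A^{3} = -16
Solving: A = 2, B = 2.
Check against the point condition:
  u(0, 0) = 4  ⟹  A + B = 4  ✓
Hence u(x, t) = 2 e^{t} + 2 e^{x}.

Answer: u(x, t) = 2 e^{t} + 2 e^{x}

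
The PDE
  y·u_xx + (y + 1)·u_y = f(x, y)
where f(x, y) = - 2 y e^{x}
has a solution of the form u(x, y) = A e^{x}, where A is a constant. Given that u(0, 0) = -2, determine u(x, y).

Substitute the ansatz u = A e^{x} into the left-hand side.
Derivatives of the ansatz:
  u_xx = A e^{x}
  u_y = 0
Term by term:
  y·u_xx = A y e^{x}
  (y + 1)·u_y = 0
So the left-hand side equals
  A y e^{x}
This must equal f(x, y) = - 2 y e^{x} identically.
Matching coefficients of the independent functions:
  [y e^{x}]:  A = -2
Solving: A = -2.
Check against the point condition:
  u(0, 0) = -2  ⟹  A = -2  ✓
Hence u(x, y) = - 2 e^{x}.

Answer: u(x, y) = - 2 e^{x}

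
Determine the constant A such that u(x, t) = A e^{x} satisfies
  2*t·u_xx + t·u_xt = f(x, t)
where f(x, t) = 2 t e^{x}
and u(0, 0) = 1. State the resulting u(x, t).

Substitute the ansatz u = A e^{x} into the left-hand side.
Derivatives of the ansatz:
  u_xx = A e^{x}
  u_xt = 0
Term by term:
  2*t·u_xx = 2 A t e^{x}
  t·u_xt = 0
So the left-hand side equals
  2 A t e^{x}
This must equal f(x, t) = 2 t e^{x} identically.
Matching coefficients of the independent functions:
  [t e^{x}]:  2 A = 2
Solving: A = 1.
Check against the point condition:
  u(0, 0) = 1  ⟹  A = 1  ✓
Hence u(x, t) = e^{x}.

Answer: u(x, t) = e^{x}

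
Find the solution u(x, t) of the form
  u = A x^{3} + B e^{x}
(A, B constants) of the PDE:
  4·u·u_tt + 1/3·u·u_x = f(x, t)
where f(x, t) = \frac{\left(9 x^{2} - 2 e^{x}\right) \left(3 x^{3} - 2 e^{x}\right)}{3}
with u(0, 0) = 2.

Substitute the ansatz u = A x^{3} + B e^{x} into the left-hand side.
Derivatives of the ansatz:
  u_tt = 0
  u_x = 3 A x^{2} + B e^{x}
Term by term:
  4·u·u_tt = 0
  1/3·u·u_x = A^{2} x^{5} + \frac{A B x^{3} e^{x}}{3} + A B x^{2} e^{x} + \frac{B^{2} e^{2 x}}{3}
So the left-hand side equals
  A^{2} x^{5} + \frac{A B x^{3} e^{x}}{3} + A B x^{2} e^{x} + \frac{B^{2} e^{2 x}}{3}
This must equal f(x, t) identically; expanded, f = 9 x^{5} - 2 x^{3} e^{x} - 6 x^{2} e^{x} + \frac{4 e^{2 x}}{3}.
Matching coefficients of the independent functions:
  [x^{5}]:  A^{2} = 9
  [x^{2} e^{x}]:  A B = -6
  [x^{3} e^{x}]:  \frac{A B}{3} = -2
  [e^{2 x}]:  \frac{B^{2}}{3} = \frac{4}{3}
These equations allow (A, B) = (-3, 2) or (3, -2).
Impose the point condition(s):
  u(0, 0) = 2  ⟹  B = 2
Only A = -3, B = 2 satisfies everything.
Hence u(x, t) = - 3 x^{3} + 2 e^{x}.

Answer: u(x, t) = - 3 x^{3} + 2 e^{x}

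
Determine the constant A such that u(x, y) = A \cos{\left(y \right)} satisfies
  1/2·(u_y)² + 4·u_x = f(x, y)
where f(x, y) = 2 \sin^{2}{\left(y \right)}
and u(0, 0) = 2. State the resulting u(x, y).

Answer: u(x, y) = 2 \cos{\left(y \right)}

Derivation:
Substitute the ansatz u = A \cos{\left(y \right)} into the left-hand side.
Derivatives of the ansatz:
  u_y = - A \sin{\left(y \right)}
  u_x = 0
Term by term:
  1/2·(u_y)² = \frac{A^{2} \sin^{2}{\left(y \right)}}{2}
  4·u_x = 0
So the left-hand side equals
  \frac{A^{2} \sin^{2}{\left(y \right)}}{2}
This must equal f(x, y) = 2 \sin^{2}{\left(y \right)} identically.
Matching coefficients of the independent functions:
  [\sin^{2}{\left(y \right)}]:  \frac{A^{2}}{2} = 2
These equations allow (A) = (-2) or (2).
Impose the point condition(s):
  u(0, 0) = 2  ⟹  A = 2
Only A = 2 satisfies everything.
Hence u(x, y) = 2 \cos{\left(y \right)}.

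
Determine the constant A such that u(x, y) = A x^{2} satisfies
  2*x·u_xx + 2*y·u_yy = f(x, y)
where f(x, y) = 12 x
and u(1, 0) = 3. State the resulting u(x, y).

Substitute the ansatz u = A x^{2} into the left-hand side.
Derivatives of the ansatz:
  u_xx = 2 A
  u_yy = 0
Term by term:
  2*x·u_xx = 4 A x
  2*y·u_yy = 0
So the left-hand side equals
  4 A x
This must equal f(x, y) = 12 x identically.
Matching coefficients of the independent functions:
  [x]:  4 A = 12
Solving: A = 3.
Check against the point condition:
  u(1, 0) = 3  ⟹  A = 3  ✓
Hence u(x, y) = 3 x^{2}.

Answer: u(x, y) = 3 x^{2}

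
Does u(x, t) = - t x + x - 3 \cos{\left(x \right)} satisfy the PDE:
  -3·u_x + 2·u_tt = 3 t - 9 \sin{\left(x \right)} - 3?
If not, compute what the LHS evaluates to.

Evaluate each term of the left-hand side for u = - t x + x - 3 \cos{\left(x \right)}.
Derivatives:
  u_x = - t + 3 \sin{\left(x \right)} + 1
  u_tt = 0
Terms:
  -3·u_x = 3 t - 9 \sin{\left(x \right)} - 3
  2·u_tt = 0
Sum: LHS = 3 t - 9 \sin{\left(x \right)} - 3
This is exactly the given right-hand side, so u is a solution.

Answer: Yes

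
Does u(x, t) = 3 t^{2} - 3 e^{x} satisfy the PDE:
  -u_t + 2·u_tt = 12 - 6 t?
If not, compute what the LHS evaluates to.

Evaluate each term of the left-hand side for u = 3 t^{2} - 3 e^{x}.
Derivatives:
  u_t = 6 t
  u_tt = 6
Terms:
  -u_t = - 6 t
  2·u_tt = 12
Sum: LHS = 12 - 6 t
This is exactly the given right-hand side, so u is a solution.

Answer: Yes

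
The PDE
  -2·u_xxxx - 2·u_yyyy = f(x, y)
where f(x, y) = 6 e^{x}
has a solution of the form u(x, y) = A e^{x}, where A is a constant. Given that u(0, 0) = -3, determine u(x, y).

Substitute the ansatz u = A e^{x} into the left-hand side.
Derivatives of the ansatz:
  u_xxxx = A e^{x}
  u_yyyy = 0
Term by term:
  -2·u_xxxx = - 2 A e^{x}
  -2·u_yyyy = 0
So the left-hand side equals
  - 2 A e^{x}
This must equal f(x, y) = 6 e^{x} identically.
Matching coefficients of the independent functions:
  [e^{x}]:  - 2 A = 6
Solving: A = -3.
Check against the point condition:
  u(0, 0) = -3  ⟹  A = -3  ✓
Hence u(x, y) = - 3 e^{x}.

Answer: u(x, y) = - 3 e^{x}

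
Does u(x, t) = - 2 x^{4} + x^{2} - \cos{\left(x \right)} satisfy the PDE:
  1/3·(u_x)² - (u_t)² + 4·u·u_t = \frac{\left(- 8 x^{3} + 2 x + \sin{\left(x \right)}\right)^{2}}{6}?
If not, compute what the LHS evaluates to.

Evaluate each term of the left-hand side for u = - 2 x^{4} + x^{2} - \cos{\left(x \right)}.
Derivatives:
  u_x = - 8 x^{3} + 2 x + \sin{\left(x \right)}
  u_t = 0
Terms:
  1/3·(u_x)² = \frac{\left(- 8 x^{3} + 2 x + \sin{\left(x \right)}\right)^{2}}{3}
  -(u_t)² = 0
  4·u·u_t = 0
Sum: LHS = \frac{\left(- 8 x^{3} + 2 x + \sin{\left(x \right)}\right)^{2}}{3}
Given right-hand side: \frac{\left(- 8 x^{3} + 2 x + \sin{\left(x \right)}\right)^{2}}{6}. Difference LHS − RHS = \frac{\left(- 8 x^{3} + 2 x + \sin{\left(x \right)}\right)^{2}}{6} ≠ 0, so u is not a solution.

Answer: No, the LHS evaluates to \frac{\left(- 8 x^{3} + 2 x + \sin{\left(x \right)}\right)^{2}}{3}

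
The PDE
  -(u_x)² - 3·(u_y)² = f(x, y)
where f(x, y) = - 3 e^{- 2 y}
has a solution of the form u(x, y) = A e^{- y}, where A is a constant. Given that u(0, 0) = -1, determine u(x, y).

Substitute the ansatz u = A e^{- y} into the left-hand side.
Derivatives of the ansatz:
  u_x = 0
  u_y = - A e^{- y}
Term by term:
  -(u_x)² = 0
  -3·(u_y)² = - 3 A^{2} e^{- 2 y}
So the left-hand side equals
  - 3 A^{2} e^{- 2 y}
This must equal f(x, y) = - 3 e^{- 2 y} identically.
Matching coefficients of the independent functions:
  [e^{- 2 y}]:  - 3 A^{2} = -3
These equations allow (A) = (-1) or (1).
Impose the point condition(s):
  u(0, 0) = -1  ⟹  A = -1
Only A = -1 satisfies everything.
Hence u(x, y) = - e^{- y}.

Answer: u(x, y) = - e^{- y}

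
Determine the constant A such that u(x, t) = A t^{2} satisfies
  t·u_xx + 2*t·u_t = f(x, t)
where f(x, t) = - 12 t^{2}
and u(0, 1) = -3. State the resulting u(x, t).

Substitute the ansatz u = A t^{2} into the left-hand side.
Derivatives of the ansatz:
  u_xx = 0
  u_t = 2 A t
Term by term:
  t·u_xx = 0
  2*t·u_t = 4 A t^{2}
So the left-hand side equals
  4 A t^{2}
This must equal f(x, t) = - 12 t^{2} identically.
Matching coefficients of the independent functions:
  [t^{2}]:  4 A = -12
Solving: A = -3.
Check against the point condition:
  u(0, 1) = -3  ⟹  A = -3  ✓
Hence u(x, t) = - 3 t^{2}.

Answer: u(x, t) = - 3 t^{2}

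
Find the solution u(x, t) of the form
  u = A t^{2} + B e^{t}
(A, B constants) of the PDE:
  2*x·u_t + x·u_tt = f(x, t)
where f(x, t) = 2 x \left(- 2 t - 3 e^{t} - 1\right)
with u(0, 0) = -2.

Substitute the ansatz u = A t^{2} + B e^{t} into the left-hand side.
Derivatives of the ansatz:
  u_t = 2 A t + B e^{t}
  u_tt = 2 A + B e^{t}
Term by term:
  2*x·u_t = 4 A t x + 2 B x e^{t}
  x·u_tt = 2 A x + B x e^{t}
So the left-hand side equals
  4 A t x + 2 A x + 3 B x e^{t}
This must equal f(x, t) = 2 x \left(- 2 t - 3 e^{t} - 1\right) identically.
Matching coefficients of the independent functions:
  [x]:  2 A = -2
  [t x]:  4 A = -4
  [x e^{t}]:  3 B = -6
Solving: A = -1, B = -2.
Check against the point condition:
  u(0, 0) = -2  ⟹  B = -2  ✓
Hence u(x, t) = - t^{2} - 2 e^{t}.

Answer: u(x, t) = - t^{2} - 2 e^{t}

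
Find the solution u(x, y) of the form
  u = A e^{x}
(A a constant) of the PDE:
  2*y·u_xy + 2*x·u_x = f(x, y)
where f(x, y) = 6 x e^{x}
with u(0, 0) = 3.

Answer: u(x, y) = 3 e^{x}

Derivation:
Substitute the ansatz u = A e^{x} into the left-hand side.
Derivatives of the ansatz:
  u_xy = 0
  u_x = A e^{x}
Term by term:
  2*y·u_xy = 0
  2*x·u_x = 2 A x e^{x}
So the left-hand side equals
  2 A x e^{x}
This must equal f(x, y) = 6 x e^{x} identically.
Matching coefficients of the independent functions:
  [x e^{x}]:  2 A = 6
Solving: A = 3.
Check against the point condition:
  u(0, 0) = 3  ⟹  A = 3  ✓
Hence u(x, y) = 3 e^{x}.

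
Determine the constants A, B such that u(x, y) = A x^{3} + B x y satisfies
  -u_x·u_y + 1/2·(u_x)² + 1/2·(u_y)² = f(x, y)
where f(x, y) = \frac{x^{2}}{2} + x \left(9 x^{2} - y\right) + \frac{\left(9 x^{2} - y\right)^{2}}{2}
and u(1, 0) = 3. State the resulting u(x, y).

Answer: u(x, y) = 3 x^{3} - x y

Derivation:
Substitute the ansatz u = A x^{3} + B x y into the left-hand side.
Derivatives of the ansatz:
  u_x = 3 A x^{2} + B y
  u_y = B x
Term by term:
  -u_x·u_y = - 3 A B x^{3} - B^{2} x y
  1/2·(u_x)² = \frac{9 A^{2} x^{4}}{2} + 3 A B x^{2} y + \frac{B^{2} y^{2}}{2}
  1/2·(u_y)² = \frac{B^{2} x^{2}}{2}
So the left-hand side equals
  \frac{9 A^{2} x^{4}}{2} - 3 A B x^{3} + 3 A B x^{2} y + \frac{B^{2} x^{2}}{2} - B^{2} x y + \frac{B^{2} y^{2}}{2}
This must equal f(x, y) identically; expanded, f = \frac{81 x^{4}}{2} + 9 x^{3} - 9 x^{2} y + \frac{x^{2}}{2} - x y + \frac{y^{2}}{2}.
Matching coefficients of the independent functions:
  [x^{2}, y^{2}]:  \frac{B^{2}}{2} = \frac{1}{2}
  [x^{3}]:  - 3 A B = 9
  [x^{4}]:  \frac{9 A^{2}}{2} = \frac{81}{2}
  [x y]:  - B^{2} = -1
  [x^{2} y]:  3 A B = -9
These equations allow (A, B) = (-3, 1) or (3, -1).
Impose the point condition(s):
  u(1, 0) = 3  ⟹  A = 3
Only A = 3, B = -1 satisfies everything.
Hence u(x, y) = 3 x^{3} - x y.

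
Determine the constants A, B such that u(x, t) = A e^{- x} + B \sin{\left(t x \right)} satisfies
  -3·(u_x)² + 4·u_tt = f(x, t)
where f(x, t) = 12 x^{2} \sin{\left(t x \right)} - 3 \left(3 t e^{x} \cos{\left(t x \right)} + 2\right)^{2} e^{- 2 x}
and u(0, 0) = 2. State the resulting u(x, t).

Substitute the ansatz u = A e^{- x} + B \sin{\left(t x \right)} into the left-hand side.
Derivatives of the ansatz:
  u_x = - A e^{- x} + B t \cos{\left(t x \right)}
  u_tt = - B x^{2} \sin{\left(t x \right)}
Term by term:
  -3·(u_x)² = - 3 A^{2} e^{- 2 x} + 6 A B t e^{- x} \cos{\left(t x \right)} - 3 B^{2} t^{2} \cos^{2}{\left(t x \right)}
  4·u_tt = - 4 B x^{2} \sin{\left(t x \right)}
So the left-hand side equals
  - 3 A^{2} e^{- 2 x} + 6 A B t e^{- x} \cos{\left(t x \right)} - 3 B^{2} t^{2} \cos^{2}{\left(t x \right)} - 4 B x^{2} \sin{\left(t x \right)}
This must equal f(x, t) identically; expanded, f = - 27 t^{2} \cos^{2}{\left(t x \right)} - 36 t e^{- x} \cos{\left(t x \right)} + 12 x^{2} \sin{\left(t x \right)} - 12 e^{- 2 x}.
Matching coefficients of the independent functions:
  [t^{2} \cos^{2}{\left(t x \right)}]:  - 3 B^{2} = -27
  [x^{2} \sin{\left(t x \right)}]:  - 4 B = 12
  [t e^{- x} \cos{\left(t x \right)}]:  6 A B = -36
  [e^{- 2 x}]:  - 3 A^{2} = -12
Solving: A = 2, B = -3.
Check against the point condition:
  u(0, 0) = 2  ⟹  A = 2  ✓
Hence u(x, t) = - 3 \sin{\left(t x \right)} + 2 e^{- x}.

Answer: u(x, t) = - 3 \sin{\left(t x \right)} + 2 e^{- x}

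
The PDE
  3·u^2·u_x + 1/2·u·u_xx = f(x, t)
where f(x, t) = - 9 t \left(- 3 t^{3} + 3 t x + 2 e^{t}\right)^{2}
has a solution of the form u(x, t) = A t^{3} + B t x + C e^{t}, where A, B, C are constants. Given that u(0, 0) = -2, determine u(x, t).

Answer: u(x, t) = 3 t^{3} - 3 t x - 2 e^{t}

Derivation:
Substitute the ansatz u = A t^{3} + B t x + C e^{t} into the left-hand side.
Derivatives of the ansatz:
  u_x = B t
  u_xx = 0
Term by term:
  3·u^2·u_x = 3 A^{2} B t^{7} + 6 A B^{2} t^{5} x + 6 A B C t^{4} e^{t} + 3 B^{3} t^{3} x^{2} + 6 B^{2} C t^{2} x e^{t} + 3 B C^{2} t e^{2 t}
  1/2·u·u_xx = 0
So the left-hand side equals
  3 A^{2} B t^{7} + 6 A B^{2} t^{5} x + 6 A B C t^{4} e^{t} + 3 B^{3} t^{3} x^{2} + 6 B^{2} C t^{2} x e^{t} + 3 B C^{2} t e^{2 t}
This must equal f(x, t) identically; expanded, f = - 81 t^{7} + 162 t^{5} x + 108 t^{4} e^{t} - 81 t^{3} x^{2} - 108 t^{2} x e^{t} - 36 t e^{2 t}.
Matching coefficients of the independent functions:
  [t^{7}]:  3 A^{2} B = -81
  [t e^{2 t}]:  3 B C^{2} = -36
  [t^{3} x^{2}]:  3 B^{3} = -81
  [t^{4} e^{t}]:  6 A B C = 108
  [t^{5} x]:  6 A B^{2} = 162
  [t^{2} x e^{t}]:  6 B^{2} C = -108
Solving: A = 3, B = -3, C = -2.
Check against the point condition:
  u(0, 0) = -2  ⟹  C = -2  ✓
Hence u(x, t) = 3 t^{3} - 3 t x - 2 e^{t}.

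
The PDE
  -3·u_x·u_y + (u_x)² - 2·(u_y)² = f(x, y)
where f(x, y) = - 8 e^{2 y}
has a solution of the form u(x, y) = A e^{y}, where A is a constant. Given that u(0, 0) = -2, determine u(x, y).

Substitute the ansatz u = A e^{y} into the left-hand side.
Derivatives of the ansatz:
  u_x = 0
  u_y = A e^{y}
Term by term:
  -3·u_x·u_y = 0
  (u_x)² = 0
  -2·(u_y)² = - 2 A^{2} e^{2 y}
So the left-hand side equals
  - 2 A^{2} e^{2 y}
This must equal f(x, y) = - 8 e^{2 y} identically.
Matching coefficients of the independent functions:
  [e^{2 y}]:  - 2 A^{2} = -8
These equations allow (A) = (-2) or (2).
Impose the point condition(s):
  u(0, 0) = -2  ⟹  A = -2
Only A = -2 satisfies everything.
Hence u(x, y) = - 2 e^{y}.

Answer: u(x, y) = - 2 e^{y}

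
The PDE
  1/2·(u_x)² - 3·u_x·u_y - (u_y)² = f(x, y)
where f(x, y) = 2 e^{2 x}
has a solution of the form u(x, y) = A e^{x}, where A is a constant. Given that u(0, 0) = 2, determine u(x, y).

Substitute the ansatz u = A e^{x} into the left-hand side.
Derivatives of the ansatz:
  u_x = A e^{x}
  u_y = 0
Term by term:
  1/2·(u_x)² = \frac{A^{2} e^{2 x}}{2}
  -3·u_x·u_y = 0
  -(u_y)² = 0
So the left-hand side equals
  \frac{A^{2} e^{2 x}}{2}
This must equal f(x, y) = 2 e^{2 x} identically.
Matching coefficients of the independent functions:
  [e^{2 x}]:  \frac{A^{2}}{2} = 2
These equations allow (A) = (-2) or (2).
Impose the point condition(s):
  u(0, 0) = 2  ⟹  A = 2
Only A = 2 satisfies everything.
Hence u(x, y) = 2 e^{x}.

Answer: u(x, y) = 2 e^{x}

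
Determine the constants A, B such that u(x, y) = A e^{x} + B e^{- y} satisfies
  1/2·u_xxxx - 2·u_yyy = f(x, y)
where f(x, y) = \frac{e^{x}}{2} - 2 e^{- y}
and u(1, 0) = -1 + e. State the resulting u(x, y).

Substitute the ansatz u = A e^{x} + B e^{- y} into the left-hand side.
Derivatives of the ansatz:
  u_xxxx = A e^{x}
  u_yyy = - B e^{- y}
Term by term:
  1/2·u_xxxx = \frac{A e^{x}}{2}
  -2·u_yyy = 2 B e^{- y}
So the left-hand side equals
  \frac{A e^{x}}{2} + 2 B e^{- y}
This must equal f(x, y) = \frac{e^{x}}{2} - 2 e^{- y} identically.
Matching coefficients of the independent functions:
  [e^{x}]:  \frac{A}{2} = \frac{1}{2}
  [e^{- y}]:  2 B = -2
Solving: A = 1, B = -1.
Check against the point condition:
  u(1, 0) = -1 + e  ⟹  e A + B = -1 + e  ✓
Hence u(x, y) = e^{x} - e^{- y}.

Answer: u(x, y) = e^{x} - e^{- y}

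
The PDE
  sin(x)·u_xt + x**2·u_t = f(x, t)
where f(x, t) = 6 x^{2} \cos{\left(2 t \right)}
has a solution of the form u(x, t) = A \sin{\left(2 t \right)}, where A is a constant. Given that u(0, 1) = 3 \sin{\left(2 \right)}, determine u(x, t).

Substitute the ansatz u = A \sin{\left(2 t \right)} into the left-hand side.
Derivatives of the ansatz:
  u_xt = 0
  u_t = 2 A \cos{\left(2 t \right)}
Term by term:
  sin(x)·u_xt = 0
  x**2·u_t = 2 A x^{2} \cos{\left(2 t \right)}
So the left-hand side equals
  2 A x^{2} \cos{\left(2 t \right)}
This must equal f(x, t) = 6 x^{2} \cos{\left(2 t \right)} identically.
Matching coefficients of the independent functions:
  [x^{2} \cos{\left(2 t \right)}]:  2 A = 6
Solving: A = 3.
Check against the point condition:
  u(0, 1) = 3 \sin{\left(2 \right)}  ⟹  A \sin{\left(2 \right)} = 3 \sin{\left(2 \right)}  ✓
Hence u(x, t) = 3 \sin{\left(2 t \right)}.

Answer: u(x, t) = 3 \sin{\left(2 t \right)}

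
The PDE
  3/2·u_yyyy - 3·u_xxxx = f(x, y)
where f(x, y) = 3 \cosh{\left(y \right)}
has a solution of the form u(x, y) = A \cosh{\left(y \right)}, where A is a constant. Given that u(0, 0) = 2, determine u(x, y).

Substitute the ansatz u = A \cosh{\left(y \right)} into the left-hand side.
Derivatives of the ansatz:
  u_yyyy = A \cosh{\left(y \right)}
  u_xxxx = 0
Term by term:
  3/2·u_yyyy = \frac{3 A \cosh{\left(y \right)}}{2}
  -3·u_xxxx = 0
So the left-hand side equals
  \frac{3 A \cosh{\left(y \right)}}{2}
This must equal f(x, y) = 3 \cosh{\left(y \right)} identically.
Matching coefficients of the independent functions:
  [\cosh{\left(y \right)}]:  \frac{3 A}{2} = 3
Solving: A = 2.
Check against the point condition:
  u(0, 0) = 2  ⟹  A = 2  ✓
Hence u(x, y) = 2 \cosh{\left(y \right)}.

Answer: u(x, y) = 2 \cosh{\left(y \right)}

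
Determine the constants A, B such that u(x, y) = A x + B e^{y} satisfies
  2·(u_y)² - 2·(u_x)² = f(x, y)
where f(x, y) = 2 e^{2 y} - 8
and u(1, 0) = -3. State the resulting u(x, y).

Substitute the ansatz u = A x + B e^{y} into the left-hand side.
Derivatives of the ansatz:
  u_y = B e^{y}
  u_x = A
Term by term:
  2·(u_y)² = 2 B^{2} e^{2 y}
  -2·(u_x)² = - 2 A^{2}
So the left-hand side equals
  - 2 A^{2} + 2 B^{2} e^{2 y}
This must equal f(x, y) = 2 e^{2 y} - 8 identically.
Matching coefficients of the independent functions:
  [constant term]:  - 2 A^{2} = -8
  [e^{2 y}]:  2 B^{2} = 2
These equations allow (A, B) = (-2, -1) or (-2, 1) or (2, -1) or (2, 1).
Impose the point condition(s):
  u(1, 0) = -3  ⟹  A + B = -3
Only A = -2, B = -1 satisfies everything.
Hence u(x, y) = - 2 x - e^{y}.

Answer: u(x, y) = - 2 x - e^{y}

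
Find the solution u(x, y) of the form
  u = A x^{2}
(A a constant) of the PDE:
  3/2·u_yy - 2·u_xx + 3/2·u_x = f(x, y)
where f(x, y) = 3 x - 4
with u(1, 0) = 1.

Substitute the ansatz u = A x^{2} into the left-hand side.
Derivatives of the ansatz:
  u_yy = 0
  u_xx = 2 A
  u_x = 2 A x
Term by term:
  3/2·u_yy = 0
  -2·u_xx = - 4 A
  3/2·u_x = 3 A x
So the left-hand side equals
  3 A x - 4 A
This must equal f(x, y) = 3 x - 4 identically.
Matching coefficients of the independent functions:
  [constant term]:  - 4 A = -4
  [x]:  3 A = 3
Solving: A = 1.
Check against the point condition:
  u(1, 0) = 1  ⟹  A = 1  ✓
Hence u(x, y) = x^{2}.

Answer: u(x, y) = x^{2}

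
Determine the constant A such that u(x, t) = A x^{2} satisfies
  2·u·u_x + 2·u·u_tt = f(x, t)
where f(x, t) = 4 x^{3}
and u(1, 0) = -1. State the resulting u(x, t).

Substitute the ansatz u = A x^{2} into the left-hand side.
Derivatives of the ansatz:
  u_x = 2 A x
  u_tt = 0
Term by term:
  2·u·u_x = 4 A^{2} x^{3}
  2·u·u_tt = 0
So the left-hand side equals
  4 A^{2} x^{3}
This must equal f(x, t) = 4 x^{3} identically.
Matching coefficients of the independent functions:
  [x^{3}]:  4 A^{2} = 4
These equations allow (A) = (-1) or (1).
Impose the point condition(s):
  u(1, 0) = -1  ⟹  A = -1
Only A = -1 satisfies everything.
Hence u(x, t) = - x^{2}.

Answer: u(x, t) = - x^{2}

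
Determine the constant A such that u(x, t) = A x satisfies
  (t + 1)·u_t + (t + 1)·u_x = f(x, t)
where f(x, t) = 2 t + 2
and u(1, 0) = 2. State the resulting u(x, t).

Substitute the ansatz u = A x into the left-hand side.
Derivatives of the ansatz:
  u_t = 0
  u_x = A
Term by term:
  (t + 1)·u_t = 0
  (t + 1)·u_x = A t + A
So the left-hand side equals
  A t + A
This must equal f(x, t) = 2 t + 2 identically.
Matching coefficients of the independent functions:
  [constant term, t]:  A = 2
Solving: A = 2.
Check against the point condition:
  u(1, 0) = 2  ⟹  A = 2  ✓
Hence u(x, t) = 2 x.

Answer: u(x, t) = 2 x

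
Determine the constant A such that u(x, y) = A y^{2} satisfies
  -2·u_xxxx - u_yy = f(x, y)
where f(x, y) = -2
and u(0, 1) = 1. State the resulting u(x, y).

Substitute the ansatz u = A y^{2} into the left-hand side.
Derivatives of the ansatz:
  u_xxxx = 0
  u_yy = 2 A
Term by term:
  -2·u_xxxx = 0
  -u_yy = - 2 A
So the left-hand side equals
  - 2 A
This must equal f(x, y) = -2 identically.
Matching coefficients of the independent functions:
  [constant term]:  - 2 A = -2
Solving: A = 1.
Check against the point condition:
  u(0, 1) = 1  ⟹  A = 1  ✓
Hence u(x, y) = y^{2}.

Answer: u(x, y) = y^{2}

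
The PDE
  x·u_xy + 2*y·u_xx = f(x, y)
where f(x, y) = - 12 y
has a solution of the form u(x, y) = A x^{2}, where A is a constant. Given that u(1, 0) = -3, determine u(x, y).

Answer: u(x, y) = - 3 x^{2}

Derivation:
Substitute the ansatz u = A x^{2} into the left-hand side.
Derivatives of the ansatz:
  u_xy = 0
  u_xx = 2 A
Term by term:
  x·u_xy = 0
  2*y·u_xx = 4 A y
So the left-hand side equals
  4 A y
This must equal f(x, y) = - 12 y identically.
Matching coefficients of the independent functions:
  [y]:  4 A = -12
Solving: A = -3.
Check against the point condition:
  u(1, 0) = -3  ⟹  A = -3  ✓
Hence u(x, y) = - 3 x^{2}.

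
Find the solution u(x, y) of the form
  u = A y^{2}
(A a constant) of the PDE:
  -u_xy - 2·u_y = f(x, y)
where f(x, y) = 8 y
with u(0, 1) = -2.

Substitute the ansatz u = A y^{2} into the left-hand side.
Derivatives of the ansatz:
  u_xy = 0
  u_y = 2 A y
Term by term:
  -u_xy = 0
  -2·u_y = - 4 A y
So the left-hand side equals
  - 4 A y
This must equal f(x, y) = 8 y identically.
Matching coefficients of the independent functions:
  [y]:  - 4 A = 8
Solving: A = -2.
Check against the point condition:
  u(0, 1) = -2  ⟹  A = -2  ✓
Hence u(x, y) = - 2 y^{2}.

Answer: u(x, y) = - 2 y^{2}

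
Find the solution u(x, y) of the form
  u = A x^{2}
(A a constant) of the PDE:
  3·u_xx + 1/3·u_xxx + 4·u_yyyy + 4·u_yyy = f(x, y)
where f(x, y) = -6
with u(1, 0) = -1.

Substitute the ansatz u = A x^{2} into the left-hand side.
Derivatives of the ansatz:
  u_xx = 2 A
  u_xxx = 0
  u_yyyy = 0
  u_yyy = 0
Term by term:
  3·u_xx = 6 A
  1/3·u_xxx = 0
  4·u_yyyy = 0
  4·u_yyy = 0
So the left-hand side equals
  6 A
This must equal f(x, y) = -6 identically.
Matching coefficients of the independent functions:
  [constant term]:  6 A = -6
Solving: A = -1.
Check against the point condition:
  u(1, 0) = -1  ⟹  A = -1  ✓
Hence u(x, y) = - x^{2}.

Answer: u(x, y) = - x^{2}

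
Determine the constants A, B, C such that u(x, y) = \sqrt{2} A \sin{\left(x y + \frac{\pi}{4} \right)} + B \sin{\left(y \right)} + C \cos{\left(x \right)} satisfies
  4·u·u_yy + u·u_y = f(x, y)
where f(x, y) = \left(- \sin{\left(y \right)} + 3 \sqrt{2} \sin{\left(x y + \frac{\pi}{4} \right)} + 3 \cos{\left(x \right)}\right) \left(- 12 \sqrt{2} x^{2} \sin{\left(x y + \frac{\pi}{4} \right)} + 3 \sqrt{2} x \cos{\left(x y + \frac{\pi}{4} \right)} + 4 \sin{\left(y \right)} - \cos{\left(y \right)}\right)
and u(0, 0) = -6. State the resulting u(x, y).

Answer: u(x, y) = \sin{\left(y \right)} - 3 \sqrt{2} \sin{\left(x y + \frac{\pi}{4} \right)} - 3 \cos{\left(x \right)}

Derivation:
Substitute the ansatz u = \sqrt{2} A \sin{\left(x y + \frac{\pi}{4} \right)} + B \sin{\left(y \right)} + C \cos{\left(x \right)} into the left-hand side.
Derivatives of the ansatz:
  u_yy = - \sqrt{2} A x^{2} \sin{\left(x y + \frac{\pi}{4} \right)} - B \sin{\left(y \right)}
  u_y = \sqrt{2} A x \cos{\left(x y + \frac{\pi}{4} \right)} + B \cos{\left(y \right)}
Term by term:
  4·u·u_yy = - 8 A^{2} x^{2} \sin^{2}{\left(x y + \frac{\pi}{4} \right)} - 4 \sqrt{2} A B x^{2} \sin{\left(y \right)} \sin{\left(x y + \frac{\pi}{4} \right)} - 4 \sqrt{2} A B \sin{\left(y \right)} \sin{\left(x y + \frac{\pi}{4} \right)} - 4 \sqrt{2} A C x^{2} \sin{\left(x y + \frac{\pi}{4} \right)} \cos{\left(x \right)} - 4 B^{2} \sin^{2}{\left(y \right)} - 4 B C \sin{\left(y \right)} \cos{\left(x \right)}
  u·u_y = 2 A^{2} x \sin{\left(x y + \frac{\pi}{4} \right)} \cos{\left(x y + \frac{\pi}{4} \right)} + \sqrt{2} A B x \sin{\left(y \right)} \cos{\left(x y + \frac{\pi}{4} \right)} + \sqrt{2} A B \sin{\left(x y + \frac{\pi}{4} \right)} \cos{\left(y \right)} + \sqrt{2} A C x \cos{\left(x \right)} \cos{\left(x y + \frac{\pi}{4} \right)} + B^{2} \sin{\left(y \right)} \cos{\left(y \right)} + B C \cos{\left(x \right)} \cos{\left(y \right)}
So the left-hand side equals
  - 8 A^{2} x^{2} \sin^{2}{\left(x y + \frac{\pi}{4} \right)} + 2 A^{2} x \sin{\left(x y + \frac{\pi}{4} \right)} \cos{\left(x y + \frac{\pi}{4} \right)} - 4 \sqrt{2} A B x^{2} \sin{\left(y \right)} \sin{\left(x y + \frac{\pi}{4} \right)} + \sqrt{2} A B x \sin{\left(y \right)} \cos{\left(x y + \frac{\pi}{4} \right)} - 4 \sqrt{2} A B \sin{\left(y \right)} \sin{\left(x y + \frac{\pi}{4} \right)} + \sqrt{2} A B \sin{\left(x y + \frac{\pi}{4} \right)} \cos{\left(y \right)} - 4 \sqrt{2} A C x^{2} \sin{\left(x y + \frac{\pi}{4} \right)} \cos{\left(x \right)} + \sqrt{2} A C x \cos{\left(x \right)} \cos{\left(x y + \frac{\pi}{4} \right)} - 4 B^{2} \sin^{2}{\left(y \right)} + B^{2} \sin{\left(y \right)} \cos{\left(y \right)} - 4 B C \sin{\left(y \right)} \cos{\left(x \right)} + B C \cos{\left(x \right)} \cos{\left(y \right)}
This must equal f(x, y) identically; expanded, f = 12 \sqrt{2} x^{2} \sin{\left(y \right)} \sin{\left(x y + \frac{\pi}{4} \right)} - 72 x^{2} \sin^{2}{\left(x y + \frac{\pi}{4} \right)} - 36 \sqrt{2} x^{2} \sin{\left(x y + \frac{\pi}{4} \right)} \cos{\left(x \right)} - 3 \sqrt{2} x \sin{\left(y \right)} \cos{\left(x y + \frac{\pi}{4} \right)} + 18 x \sin{\left(x y + \frac{\pi}{4} \right)} \cos{\left(x y + \frac{\pi}{4} \right)} + 9 \sqrt{2} x \cos{\left(x \right)} \cos{\left(x y + \frac{\pi}{4} \right)} - 4 \sin^{2}{\left(y \right)} + 12 \sqrt{2} \sin{\left(y \right)} \sin{\left(x y + \frac{\pi}{4} \right)} + 12 \sin{\left(y \right)} \cos{\left(x \right)} + \sin{\left(y \right)} \cos{\left(y \right)} - 3 \sqrt{2} \sin{\left(x y + \frac{\pi}{4} \right)} \cos{\left(y \right)} - 3 \cos{\left(x \right)} \cos{\left(y \right)}.
Matching coefficients of the independent functions:
  [x^{2} \sin^{2}{\left(x y + \frac{\pi}{4} \right)}]:  - 8 A^{2} = -72
  [\sin{\left(y \right)} \cos{\left(x \right)}]:  - 4 B C = 12
  [\sin{\left(y \right)} \cos{\left(y \right)}]:  B^{2} = 1
  [\cos{\left(x \right)} \cos{\left(y \right)}]:  B C = -3
  [\sqrt{2} \sin{\left(y \right)} \sin{\left(x y + \frac{\pi}{4} \right)}, \sqrt{2} x^{2} \sin{\left(y \right)} \sin{\left(x y + \frac{\pi}{4} \right)}]:  - 4 A B = 12
  [\sqrt{2} \sin{\left(x y + \frac{\pi}{4} \right)} \cos{\left(y \right)}, \sqrt{2} x \sin{\left(y \right)} \cos{\left(x y + \frac{\pi}{4} \right)}]:  A B = -3
  [x \sin{\left(x y + \frac{\pi}{4} \right)} \cos{\left(x y + \frac{\pi}{4} \right)}]:  2 A^{2} = 18
  [\sqrt{2} x \cos{\left(x \right)} \cos{\left(x y + \frac{\pi}{4} \right)}]:  A C = 9
  [\sqrt{2} x^{2} \sin{\left(x y + \frac{\pi}{4} \right)} \cos{\left(x \right)}]:  - 4 A C = -36
  [\sin^{2}{\left(y \right)}]:  - 4 B^{2} = -4
These equations allow (A, B, C) = (-3, 1, -3) or (3, -1, 3).
Impose the point condition(s):
  u(0, 0) = -6  ⟹  A + C = -6
Only A = -3, B = 1, C = -3 satisfies everything.
Hence u(x, y) = \sin{\left(y \right)} - 3 \sqrt{2} \sin{\left(x y + \frac{\pi}{4} \right)} - 3 \cos{\left(x \right)}.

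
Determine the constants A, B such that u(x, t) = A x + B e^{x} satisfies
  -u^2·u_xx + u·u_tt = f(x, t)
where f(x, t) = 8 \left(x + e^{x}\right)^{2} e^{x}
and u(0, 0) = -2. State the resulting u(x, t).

Answer: u(x, t) = - 2 x - 2 e^{x}

Derivation:
Substitute the ansatz u = A x + B e^{x} into the left-hand side.
Derivatives of the ansatz:
  u_xx = B e^{x}
  u_tt = 0
Term by term:
  -u^2·u_xx = - A^{2} B x^{2} e^{x} - 2 A B^{2} x e^{2 x} - B^{3} e^{3 x}
  u·u_tt = 0
So the left-hand side equals
  - A^{2} B x^{2} e^{x} - 2 A B^{2} x e^{2 x} - B^{3} e^{3 x}
This must equal f(x, t) identically; expanded, f = 8 x^{2} e^{x} + 16 x e^{2 x} + 8 e^{3 x}.
Matching coefficients of the independent functions:
  [x e^{2 x}]:  - 2 A B^{2} = 16
  [x^{2} e^{x}]:  - A^{2} B = 8
  [e^{3 x}]:  - B^{3} = 8
Solving: A = -2, B = -2.
Check against the point condition:
  u(0, 0) = -2  ⟹  B = -2  ✓
Hence u(x, t) = - 2 x - 2 e^{x}.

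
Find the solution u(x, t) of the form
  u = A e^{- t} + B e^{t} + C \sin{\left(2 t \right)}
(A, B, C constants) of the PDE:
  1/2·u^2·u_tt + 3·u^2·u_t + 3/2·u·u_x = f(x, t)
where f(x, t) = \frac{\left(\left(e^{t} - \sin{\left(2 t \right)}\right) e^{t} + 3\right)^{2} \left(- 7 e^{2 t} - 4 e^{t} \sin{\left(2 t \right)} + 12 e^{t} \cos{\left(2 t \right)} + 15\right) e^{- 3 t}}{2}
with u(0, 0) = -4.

Substitute the ansatz u = A e^{- t} + B e^{t} + C \sin{\left(2 t \right)} into the left-hand side.
Derivatives of the ansatz:
  u_tt = A e^{- t} + B e^{t} - 4 C \sin{\left(2 t \right)}
  u_t = - A e^{- t} + B e^{t} + 2 C \cos{\left(2 t \right)}
  u_x = 0
Term by term:
  1/2·u^2·u_tt = \frac{A^{3} e^{- 3 t}}{2} + \frac{3 A^{2} B e^{- t}}{2} - A^{2} C e^{- 2 t} \sin{\left(2 t \right)} + \frac{3 A B^{2} e^{t}}{2} - 2 A B C \sin{\left(2 t \right)} - \frac{7 A C^{2} e^{- t} \sin^{2}{\left(2 t \right)}}{2} + \frac{B^{3} e^{3 t}}{2} - B^{2} C e^{2 t} \sin{\left(2 t \right)} - \frac{7 B C^{2} e^{t} \sin^{2}{\left(2 t \right)}}{2} - 2 C^{3} \sin^{3}{\left(2 t \right)}
  3·u^2·u_t = - 3 A^{3} e^{- 3 t} - 3 A^{2} B e^{- t} - 6 A^{2} C e^{- 2 t} \sin{\left(2 t \right)} + 6 A^{2} C e^{- 2 t} \cos{\left(2 t \right)} + 3 A B^{2} e^{t} + 12 A B C \cos{\left(2 t \right)} - 3 A C^{2} e^{- t} \sin^{2}{\left(2 t \right)} + 12 A C^{2} e^{- t} \sin{\left(2 t \right)} \cos{\left(2 t \right)} + 3 B^{3} e^{3 t} + 6 B^{2} C e^{2 t} \sin{\left(2 t \right)} + 6 B^{2} C e^{2 t} \cos{\left(2 t \right)} + 3 B C^{2} e^{t} \sin^{2}{\left(2 t \right)} + 12 B C^{2} e^{t} \sin{\left(2 t \right)} \cos{\left(2 t \right)} + 6 C^{3} \sin^{2}{\left(2 t \right)} \cos{\left(2 t \right)}
  3/2·u·u_x = 0
So the left-hand side equals
  - \frac{5 A^{3} e^{- 3 t}}{2} - \frac{3 A^{2} B e^{- t}}{2} - 7 A^{2} C e^{- 2 t} \sin{\left(2 t \right)} + 6 A^{2} C e^{- 2 t} \cos{\left(2 t \right)} + \frac{9 A B^{2} e^{t}}{2} - 2 A B C \sin{\left(2 t \right)} + 12 A B C \cos{\left(2 t \right)} - \frac{13 A C^{2} e^{- t} \sin^{2}{\left(2 t \right)}}{2} + 12 A C^{2} e^{- t} \sin{\left(2 t \right)} \cos{\left(2 t \right)} + \frac{7 B^{3} e^{3 t}}{2} + 5 B^{2} C e^{2 t} \sin{\left(2 t \right)} + 6 B^{2} C e^{2 t} \cos{\left(2 t \right)} - \frac{B C^{2} e^{t} \sin^{2}{\left(2 t \right)}}{2} + 12 B C^{2} e^{t} \sin{\left(2 t \right)} \cos{\left(2 t \right)} - 2 C^{3} \sin^{3}{\left(2 t \right)} + 6 C^{3} \sin^{2}{\left(2 t \right)} \cos{\left(2 t \right)}
This must equal f(x, t) identically; expanded, f = - \frac{7 e^{3 t}}{2} + 5 e^{2 t} \sin{\left(2 t \right)} + 6 e^{2 t} \cos{\left(2 t \right)} + \frac{e^{t} \sin^{2}{\left(2 t \right)}}{2} - 12 e^{t} \sin{\left(2 t \right)} \cos{\left(2 t \right)} - \frac{27 e^{t}}{2} - 2 \sin^{3}{\left(2 t \right)} + 6 \sin^{2}{\left(2 t \right)} \cos{\left(2 t \right)} - 6 \sin{\left(2 t \right)} + 36 \cos{\left(2 t \right)} + \frac{39 e^{- t} \sin^{2}{\left(2 t \right)}}{2} - 36 e^{- t} \sin{\left(2 t \right)} \cos{\left(2 t \right)} + \frac{27 e^{- t}}{2} - 63 e^{- 2 t} \sin{\left(2 t \right)} + 54 e^{- 2 t} \cos{\left(2 t \right)} + \frac{135 e^{- 3 t}}{2}.
Matching coefficients of the independent functions:
(each divided by its leading coefficient; functions giving the same equation are listed together)
  [e^{- 2 t} \sin{\left(2 t \right)}, e^{- 2 t} \cos{\left(2 t \right)}]:  A^{2} C - 9 = 0
  [e^{- t} \sin^{2}{\left(2 t \right)}, e^{- t} \sin{\left(2 t \right)} \cos{\left(2 t \right)}]:  A C^{2} + 3 = 0
  [e^{t} \sin^{2}{\left(2 t \right)}, e^{t} \sin{\left(2 t \right)} \cos{\left(2 t \right)}]:  B C^{2} + 1 = 0
  [e^{2 t} \sin{\left(2 t \right)}, e^{2 t} \cos{\left(2 t \right)}]:  B^{2} C - 1 = 0
  [\sin^{2}{\left(2 t \right)} \cos{\left(2 t \right)}, \sin^{3}{\left(2 t \right)}]:  C^{3} - 1 = 0
  [e^{- 3 t}]:  A^{3} + 27 = 0
  [e^{- t}]:  A^{2} B + 9 = 0
  [e^{t}]:  A B^{2} + 3 = 0
  [e^{3 t}]:  B^{3} + 1 = 0
  [\sin{\left(2 t \right)}, \cos{\left(2 t \right)}]:  A B C - 3 = 0
Solving: A = -3, B = -1, C = 1.
Check against the point condition:
  u(0, 0) = -4  ⟹  A + B = -4  ✓
Hence u(x, t) = - e^{t} + \sin{\left(2 t \right)} - 3 e^{- t}.

Answer: u(x, t) = - e^{t} + \sin{\left(2 t \right)} - 3 e^{- t}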